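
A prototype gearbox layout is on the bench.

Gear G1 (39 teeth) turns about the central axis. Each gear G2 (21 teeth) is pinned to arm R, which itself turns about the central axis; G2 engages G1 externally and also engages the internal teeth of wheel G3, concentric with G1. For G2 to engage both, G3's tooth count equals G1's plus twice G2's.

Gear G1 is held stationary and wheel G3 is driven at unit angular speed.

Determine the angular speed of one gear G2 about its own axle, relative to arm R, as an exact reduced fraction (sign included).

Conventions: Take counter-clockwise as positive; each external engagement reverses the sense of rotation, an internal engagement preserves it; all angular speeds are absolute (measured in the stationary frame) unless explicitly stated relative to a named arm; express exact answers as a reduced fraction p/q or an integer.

351/280

topology: planetary set — G1 39T / G2 21T / G3 81T, arm = carrier (Willis)
ring teeth: 39 + 2·21 = 81
39(ω_sun−ω_arm) = −81(ω_ring−ω_arm),  ω_sun = 0, ω_ring = 1
39(0−ω_arm) = −81(1−ω_arm)  ⇒  120·ω_arm = 81  ⇒  ω_arm = 27/40
sun–planet mesh: 39·(0−27/40) = −21·(ω_p−ω_arm)  ⇒  ω_p−ω_arm = 351/280
exact speed ratio = 351/280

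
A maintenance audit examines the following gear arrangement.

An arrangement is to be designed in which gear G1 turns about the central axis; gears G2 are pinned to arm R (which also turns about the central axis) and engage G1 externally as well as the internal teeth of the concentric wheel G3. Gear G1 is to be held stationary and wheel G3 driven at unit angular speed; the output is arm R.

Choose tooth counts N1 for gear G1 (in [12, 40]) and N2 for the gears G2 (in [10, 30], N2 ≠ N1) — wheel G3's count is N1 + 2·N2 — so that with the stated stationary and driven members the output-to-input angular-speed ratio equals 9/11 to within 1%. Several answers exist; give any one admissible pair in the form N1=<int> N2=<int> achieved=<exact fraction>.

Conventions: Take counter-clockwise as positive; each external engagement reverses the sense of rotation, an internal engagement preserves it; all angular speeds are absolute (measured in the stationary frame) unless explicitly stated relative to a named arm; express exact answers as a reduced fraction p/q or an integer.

N1=12 N2=21 achieved=9/11

class = planetary set [ratio 9/11 wanted; Willis about the carrier]
Willis with ω_sun = 0: ω_arm/ω_ring = N3/(N1+N3); set equal to 9/11  ⇒  N3/N1 = (9/11)/(1 − 9/11) = 9/2
N3 = N1 + 2·N2  ⇒  N2/N1 = (N3/N1 − 1)/2 = (9/2 − 1)/2 = 7/4
smallest multiple with N1 ≥ 12 and N2 ≥ 10: k = 3  ⇒  N1 = 3·4 = 12, N2 = 3·7 = 21 (N1 ≤ 40, N2 ≤ 30, N2 ≠ N1 ✓), N3 = 12 + 2·21 = 54
check: N3/(N1+N3) with N1 = 12, N3 = 54 gives 9/11; |achieved − target| = 0 ≤ 9/1100 ✓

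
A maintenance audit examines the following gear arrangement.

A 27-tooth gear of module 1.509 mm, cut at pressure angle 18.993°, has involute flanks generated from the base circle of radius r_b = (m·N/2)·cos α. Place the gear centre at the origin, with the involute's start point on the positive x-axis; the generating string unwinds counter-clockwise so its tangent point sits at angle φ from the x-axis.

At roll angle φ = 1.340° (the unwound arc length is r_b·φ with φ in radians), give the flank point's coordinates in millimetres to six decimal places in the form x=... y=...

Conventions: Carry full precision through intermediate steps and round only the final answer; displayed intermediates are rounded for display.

class = single-mesh tooth geometry [base-circle involute, m = 1.509, 27T]
pitch radius r_p = m·N/2 = 1.509·27/2 = 20.371500
base radius r_b = r_p·cos α = 20.371500·cos 18.993° = 19.262442
roll angle φ = 1.340° = 0.02338741 rad
x = r_b·(cos φ + φ·sin φ) = 19.267709
y = r_b·(sin φ − φ·cos φ) = 0.000082

x=19.267709 y=0.000082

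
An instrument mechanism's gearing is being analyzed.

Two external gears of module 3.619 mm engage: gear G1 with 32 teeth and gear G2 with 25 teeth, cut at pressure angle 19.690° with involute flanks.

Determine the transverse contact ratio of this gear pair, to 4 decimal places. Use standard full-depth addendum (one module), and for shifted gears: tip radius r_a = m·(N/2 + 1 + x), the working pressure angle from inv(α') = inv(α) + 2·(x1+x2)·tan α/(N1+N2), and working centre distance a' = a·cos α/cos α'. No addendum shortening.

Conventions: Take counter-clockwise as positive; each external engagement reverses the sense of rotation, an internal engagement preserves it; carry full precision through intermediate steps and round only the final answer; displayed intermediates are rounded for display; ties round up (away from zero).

recognized (one external pair, fixed centres): single-mesh tooth geometry, m = 3.619, N1 = 32, N2 = 25
base radii: r_b1 = 54.518316, r_b2 = 42.592435
tip radii: r_a1 = 61.523000, r_a2 = 48.856500
no profile shift: α' = α, a' = a
action lengths: √(r_a1²−r_b1²) = 28.510221, √(r_a2²−r_b2²) = 23.934120
base pitch p_b = π·m·cos α = 10.704646
CR = (28.510221 + 23.934120 − 103.141500·sin 19.69000°)/10.704646 = 1.652813
contact ratio ≈ 1.6528

1.6528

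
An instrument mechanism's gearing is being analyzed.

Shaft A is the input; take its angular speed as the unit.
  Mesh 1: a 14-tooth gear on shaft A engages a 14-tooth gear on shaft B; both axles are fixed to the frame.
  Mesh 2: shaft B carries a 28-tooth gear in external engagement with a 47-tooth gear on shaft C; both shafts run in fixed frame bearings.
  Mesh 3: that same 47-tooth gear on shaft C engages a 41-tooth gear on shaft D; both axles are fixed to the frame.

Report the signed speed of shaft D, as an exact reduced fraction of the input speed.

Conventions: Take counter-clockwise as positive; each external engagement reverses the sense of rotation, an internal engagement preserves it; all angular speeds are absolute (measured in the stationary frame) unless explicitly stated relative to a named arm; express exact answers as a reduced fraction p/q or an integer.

3-mesh fixed-axis compound train (all bearings frame-fixed)
mesh 1 [14T→14T]: |ω|/ω_in = 1×14/14 = 1, sense flips to −
mesh 2 [28T→47T]: |ω|/ω_in = 1×28/47 = 28/47, sense flips to +
mesh 3 [47T→41T]: |ω|/ω_in = (28/47)×47/41 = 28/41, sense flips to −
signed output speed (× input speed) = -28/41

-28/41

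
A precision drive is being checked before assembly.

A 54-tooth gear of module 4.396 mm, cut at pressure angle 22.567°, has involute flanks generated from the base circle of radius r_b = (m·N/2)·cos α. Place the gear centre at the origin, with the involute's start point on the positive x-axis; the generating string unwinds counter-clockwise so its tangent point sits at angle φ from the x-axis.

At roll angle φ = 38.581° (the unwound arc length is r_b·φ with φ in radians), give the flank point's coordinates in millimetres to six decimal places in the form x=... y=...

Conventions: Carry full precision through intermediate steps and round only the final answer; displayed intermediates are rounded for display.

x=131.705744 y=10.657032

topology: single-mesh involute geometry — m = 4.396, N = 54
pitch radius r_p = m·N/2 = 4.396·54/2 = 118.692000
base radius r_b = r_p·cos α = 118.692000·cos 22.567° = 109.603920
roll angle φ = 38.581° = 0.67336548 rad
x = r_b·(cos φ + φ·sin φ) = 131.705744
y = r_b·(sin φ − φ·cos φ) = 10.657032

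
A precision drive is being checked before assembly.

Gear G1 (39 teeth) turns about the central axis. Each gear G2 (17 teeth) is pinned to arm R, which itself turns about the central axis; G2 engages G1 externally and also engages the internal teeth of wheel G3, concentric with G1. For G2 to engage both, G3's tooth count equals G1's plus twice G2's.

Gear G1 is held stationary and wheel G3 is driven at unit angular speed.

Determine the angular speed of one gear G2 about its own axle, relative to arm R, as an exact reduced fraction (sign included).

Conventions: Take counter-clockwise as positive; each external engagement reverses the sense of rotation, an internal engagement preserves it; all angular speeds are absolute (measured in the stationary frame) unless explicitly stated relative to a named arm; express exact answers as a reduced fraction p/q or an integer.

planetary set (39T centre, 17T on arm, 73T internal) — Willis relation
ring teeth: 39 + 2·17 = 73
39(ω_sun−ω_arm) = −73(ω_ring−ω_arm),  ω_sun = 0, ω_ring = 1
39(0−ω_arm) = −73(1−ω_arm)  ⇒  112·ω_arm = 73  ⇒  ω_arm = 73/112
sun–planet mesh: 39·(0−73/112) = −17·(ω_p−ω_arm)  ⇒  ω_p−ω_arm = 2847/1904
exact speed ratio = 2847/1904

2847/1904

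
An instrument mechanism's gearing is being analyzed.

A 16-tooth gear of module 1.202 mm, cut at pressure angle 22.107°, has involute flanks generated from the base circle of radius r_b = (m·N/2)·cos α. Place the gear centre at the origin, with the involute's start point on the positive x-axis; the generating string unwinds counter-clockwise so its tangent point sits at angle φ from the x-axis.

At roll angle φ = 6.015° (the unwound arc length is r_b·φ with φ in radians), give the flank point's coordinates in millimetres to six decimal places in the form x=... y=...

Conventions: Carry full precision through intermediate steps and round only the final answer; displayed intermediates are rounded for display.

x=8.958016 y=0.003432

recognized (one wheel, involute flank): single-mesh tooth geometry, m = 1.202, N = 16
pitch radius r_p = m·N/2 = 1.202·16/2 = 9.616000
base radius r_b = r_p·cos α = 9.616000·cos 22.107° = 8.909057
roll angle φ = 6.015° = 0.10498155 rad
x = r_b·(cos φ + φ·sin φ) = 8.958016
y = r_b·(sin φ − φ·cos φ) = 0.003432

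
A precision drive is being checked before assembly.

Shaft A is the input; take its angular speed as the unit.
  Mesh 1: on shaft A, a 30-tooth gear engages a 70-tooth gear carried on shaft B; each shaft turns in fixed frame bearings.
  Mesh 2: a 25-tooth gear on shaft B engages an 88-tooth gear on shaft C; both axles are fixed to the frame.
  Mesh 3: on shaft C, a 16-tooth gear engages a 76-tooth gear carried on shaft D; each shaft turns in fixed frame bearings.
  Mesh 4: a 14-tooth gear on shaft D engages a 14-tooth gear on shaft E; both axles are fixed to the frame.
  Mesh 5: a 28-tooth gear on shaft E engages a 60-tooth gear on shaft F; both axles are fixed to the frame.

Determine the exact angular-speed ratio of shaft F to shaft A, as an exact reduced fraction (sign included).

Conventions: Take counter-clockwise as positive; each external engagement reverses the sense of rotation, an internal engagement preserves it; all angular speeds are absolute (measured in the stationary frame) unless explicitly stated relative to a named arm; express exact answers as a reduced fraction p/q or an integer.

-5/418

class = fixed-axis compound train [5 meshes; 5 ratios multiply, 5 sense flips]
mesh 1 [30T→70T]: running ratio 3/7, sense −
mesh 2 [25T→88T]: running ratio 75/616, sense +
mesh 3 [16T→76T]: running ratio 75/2926, sense −
mesh 4 [14T→14T]: running ratio 75/2926, sense +
mesh 5 [28T→60T]: running ratio 5/418, sense −
ω_out/ω_in = -5/418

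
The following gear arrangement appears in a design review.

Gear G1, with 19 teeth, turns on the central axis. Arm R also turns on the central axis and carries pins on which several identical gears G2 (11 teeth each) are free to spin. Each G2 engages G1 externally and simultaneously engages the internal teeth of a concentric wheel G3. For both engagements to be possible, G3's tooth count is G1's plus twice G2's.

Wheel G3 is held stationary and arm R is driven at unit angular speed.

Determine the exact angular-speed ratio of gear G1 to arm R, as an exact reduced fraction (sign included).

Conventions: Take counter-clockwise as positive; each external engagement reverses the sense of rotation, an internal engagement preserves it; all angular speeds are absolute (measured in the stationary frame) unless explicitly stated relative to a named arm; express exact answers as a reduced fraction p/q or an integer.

class = planetary set [G3 = 19+2·11 = 41; Willis about the carrier]
ring teeth: 19 + 2·11 = 41
19(ω_sun−ω_arm) = −41(ω_ring−ω_arm),  ω_ring = 0, ω_arm = 1
ω_sun = 1 − (41/19)(0−1) = 60/19
ω_out/ω_in = 60/19

60/19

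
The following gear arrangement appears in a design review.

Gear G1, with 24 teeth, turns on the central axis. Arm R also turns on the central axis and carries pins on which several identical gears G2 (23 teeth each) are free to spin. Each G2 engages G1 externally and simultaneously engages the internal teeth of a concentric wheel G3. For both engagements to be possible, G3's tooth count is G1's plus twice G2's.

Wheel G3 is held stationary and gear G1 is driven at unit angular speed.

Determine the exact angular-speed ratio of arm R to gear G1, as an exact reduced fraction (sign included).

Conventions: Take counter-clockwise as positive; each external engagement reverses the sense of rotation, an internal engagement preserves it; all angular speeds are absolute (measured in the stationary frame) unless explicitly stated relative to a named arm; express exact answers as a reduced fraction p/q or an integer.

topology: planetary set — G1 24T / G2 23T / G3 70T, arm = carrier (Willis)
ring teeth: 24 + 2·23 = 70
24(ω_sun−ω_arm) = −70(ω_ring−ω_arm),  ω_ring = 0, ω_sun = 1
24(1−ω_arm) = −70(0−ω_arm)  ⇒  94·ω_arm = 24  ⇒  ω_arm = 12/47
ω_out/ω_in = 12/47

12/47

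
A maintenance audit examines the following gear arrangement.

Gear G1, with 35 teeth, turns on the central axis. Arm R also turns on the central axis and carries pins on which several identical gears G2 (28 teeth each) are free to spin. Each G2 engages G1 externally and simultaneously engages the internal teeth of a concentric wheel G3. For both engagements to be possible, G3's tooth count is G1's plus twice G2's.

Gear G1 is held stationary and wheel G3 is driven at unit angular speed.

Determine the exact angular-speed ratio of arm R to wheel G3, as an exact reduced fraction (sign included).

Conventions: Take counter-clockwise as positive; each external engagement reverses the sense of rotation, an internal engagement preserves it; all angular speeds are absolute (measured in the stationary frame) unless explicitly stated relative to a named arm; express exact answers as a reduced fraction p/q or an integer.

13/18

recognized (axles ride arm R): planetary set, 35/28/91 teeth
ring teeth: 35 + 2·28 = 91
35(ω_sun−ω_arm) = −91(ω_ring−ω_arm),  ω_sun = 0, ω_ring = 1
35(0−ω_arm) = −91(1−ω_arm)  ⇒  126·ω_arm = 91  ⇒  ω_arm = 13/18
ω_out/ω_in = 13/18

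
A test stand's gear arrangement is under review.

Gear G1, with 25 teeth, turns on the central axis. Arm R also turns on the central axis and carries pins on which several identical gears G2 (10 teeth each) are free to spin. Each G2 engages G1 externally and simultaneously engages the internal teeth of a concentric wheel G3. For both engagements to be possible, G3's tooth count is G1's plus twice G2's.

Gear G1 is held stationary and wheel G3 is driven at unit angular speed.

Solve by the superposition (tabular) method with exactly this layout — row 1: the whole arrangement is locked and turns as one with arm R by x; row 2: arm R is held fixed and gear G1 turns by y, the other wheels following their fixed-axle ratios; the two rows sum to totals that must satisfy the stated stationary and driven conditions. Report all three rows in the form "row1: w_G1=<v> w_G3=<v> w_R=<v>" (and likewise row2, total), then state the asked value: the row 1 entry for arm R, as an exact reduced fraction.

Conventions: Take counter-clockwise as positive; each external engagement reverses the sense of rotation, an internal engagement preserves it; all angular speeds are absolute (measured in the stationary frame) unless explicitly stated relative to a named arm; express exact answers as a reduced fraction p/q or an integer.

row1: w_G1=9/14 w_G3=9/14 w_R=9/14
row2: w_G1=-9/14 w_G3=5/14 w_R=0
total: w_G1=0 w_G3=1 w_R=9/14
asked value: 9/14

recognized (axles ride arm R): planetary set, 25/10/45 teeth
superposition row 1 [locked train]: every member turns x
row 2: sun turns y, ring = −(25/45)·y, arm 0
boundary: total ω_sun = x + y = 0 and total ω_ring = x − (25/45)·y = 1  ⇒  y = -9/14, x = 9/14
row 2 ring = −(25/45)·(-9/14) = 5/14
totals (row 1 + row 2): sun 9/14 + (-9/14) = 0, ring 9/14 + 5/14 = 1, arm 9/14 + 0 = 9/14
asked cell (row1, arm) = 9/14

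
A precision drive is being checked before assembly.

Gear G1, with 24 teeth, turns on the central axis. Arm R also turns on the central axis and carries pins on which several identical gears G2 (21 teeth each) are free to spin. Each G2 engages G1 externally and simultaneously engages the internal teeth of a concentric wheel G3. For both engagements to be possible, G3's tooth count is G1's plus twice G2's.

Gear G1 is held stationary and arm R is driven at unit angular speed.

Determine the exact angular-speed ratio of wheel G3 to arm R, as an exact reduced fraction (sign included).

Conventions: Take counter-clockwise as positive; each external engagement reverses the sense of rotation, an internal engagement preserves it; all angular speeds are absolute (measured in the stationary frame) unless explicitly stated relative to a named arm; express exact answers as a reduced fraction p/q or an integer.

15/11

recognized (axles ride arm R): planetary set, 24/21/66 teeth
ring teeth: 24 + 2·21 = 66
24(ω_sun−ω_arm) = −66(ω_ring−ω_arm),  ω_sun = 0, ω_arm = 1
ω_ring = 1 − (24/66)(0−1) = 15/11
ω_out/ω_in = 15/11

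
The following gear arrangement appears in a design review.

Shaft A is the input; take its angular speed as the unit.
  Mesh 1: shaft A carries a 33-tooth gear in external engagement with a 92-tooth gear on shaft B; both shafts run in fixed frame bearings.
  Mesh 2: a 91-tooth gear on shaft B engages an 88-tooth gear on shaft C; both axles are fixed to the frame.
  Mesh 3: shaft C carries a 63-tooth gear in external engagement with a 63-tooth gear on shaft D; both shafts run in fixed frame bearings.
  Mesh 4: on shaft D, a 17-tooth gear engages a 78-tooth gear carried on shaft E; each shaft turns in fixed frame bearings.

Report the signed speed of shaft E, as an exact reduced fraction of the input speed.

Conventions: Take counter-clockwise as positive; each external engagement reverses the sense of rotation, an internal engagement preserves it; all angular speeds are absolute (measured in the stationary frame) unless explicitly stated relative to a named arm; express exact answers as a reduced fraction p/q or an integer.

4-mesh fixed-axis compound train (all bearings frame-fixed)
mesh 1 [33T→92T]: |ω|/ω_in = 1×33/92 = 33/92, sense flips to −
mesh 2 [91T→88T]: |ω|/ω_in = (33/92)×91/88 = 273/736, sense flips to +
mesh 3 [63T→63T]: |ω|/ω_in = (273/736)×63/63 = 273/736, sense flips to −
mesh 4 [17T→78T]: |ω|/ω_in = (273/736)×17/78 = 119/1472, sense flips to +
signed output speed (× input speed) = 119/1472

119/1472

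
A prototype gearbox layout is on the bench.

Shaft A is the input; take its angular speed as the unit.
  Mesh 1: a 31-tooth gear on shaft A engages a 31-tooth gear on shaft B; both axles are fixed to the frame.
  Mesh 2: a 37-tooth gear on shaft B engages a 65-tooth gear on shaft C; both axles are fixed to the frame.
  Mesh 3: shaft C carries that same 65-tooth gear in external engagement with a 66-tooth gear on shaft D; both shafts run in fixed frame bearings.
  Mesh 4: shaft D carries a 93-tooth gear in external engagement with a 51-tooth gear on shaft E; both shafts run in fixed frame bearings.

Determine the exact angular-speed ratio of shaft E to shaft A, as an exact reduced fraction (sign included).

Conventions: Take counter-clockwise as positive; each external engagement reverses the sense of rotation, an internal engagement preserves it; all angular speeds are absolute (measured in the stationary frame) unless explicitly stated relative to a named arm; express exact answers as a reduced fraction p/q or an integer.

1147/1122

class = fixed-axis compound train [4 meshes; 4 ratios multiply, 4 sense flips]
mesh 1 [31T→31T]: running ratio 1, sense −
mesh 2 [37T→65T]: running ratio 37/65, sense +
mesh 3 [65T→66T]: running ratio 37/66, sense −
mesh 4 [93T→51T]: running ratio 1147/1122, sense +
ω_out/ω_in = 1147/1122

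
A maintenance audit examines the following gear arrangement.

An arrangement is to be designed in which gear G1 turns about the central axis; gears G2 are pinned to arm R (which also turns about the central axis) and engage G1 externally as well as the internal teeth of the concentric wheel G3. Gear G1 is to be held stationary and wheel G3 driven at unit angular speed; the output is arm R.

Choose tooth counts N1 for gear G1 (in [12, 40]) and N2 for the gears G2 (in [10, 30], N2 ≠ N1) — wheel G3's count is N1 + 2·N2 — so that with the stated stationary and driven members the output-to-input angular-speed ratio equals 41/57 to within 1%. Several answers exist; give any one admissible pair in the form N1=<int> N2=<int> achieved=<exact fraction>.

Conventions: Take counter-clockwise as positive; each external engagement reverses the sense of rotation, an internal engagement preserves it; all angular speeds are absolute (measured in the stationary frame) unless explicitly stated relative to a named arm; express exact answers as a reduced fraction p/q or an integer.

planetary set to be sized for 41/57 (Willis relation)
Willis with ω_sun = 0: ω_arm/ω_ring = N3/(N1+N3); set equal to 41/57  ⇒  N3/N1 = (41/57)/(1 − 41/57) = 41/16
N3 = N1 + 2·N2  ⇒  N2/N1 = (N3/N1 − 1)/2 = (41/16 − 1)/2 = 25/32
smallest multiple with N1 ≥ 12 and N2 ≥ 10: k = 1  ⇒  N1 = 1·32 = 32, N2 = 1·25 = 25 (N1 ≤ 40, N2 ≤ 30, N2 ≠ N1 ✓), N3 = 32 + 2·25 = 82
check: N3/(N1+N3) with N1 = 32, N3 = 82 gives 41/57; |achieved − target| = 0 ≤ 41/5700 ✓

N1=32 N2=25 achieved=41/57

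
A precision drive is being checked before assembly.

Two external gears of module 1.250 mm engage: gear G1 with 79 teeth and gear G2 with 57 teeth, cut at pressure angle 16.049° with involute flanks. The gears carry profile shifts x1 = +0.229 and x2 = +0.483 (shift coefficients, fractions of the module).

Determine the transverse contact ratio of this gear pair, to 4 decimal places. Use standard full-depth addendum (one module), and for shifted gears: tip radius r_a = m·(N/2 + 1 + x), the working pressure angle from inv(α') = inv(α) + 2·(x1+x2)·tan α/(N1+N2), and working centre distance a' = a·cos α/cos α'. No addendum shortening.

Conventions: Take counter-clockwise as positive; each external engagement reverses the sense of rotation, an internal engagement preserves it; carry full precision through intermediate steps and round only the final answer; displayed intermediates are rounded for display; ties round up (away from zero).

1.9385

topology: single-mesh involute geometry — m = 1.250, 79T/57T pair
base radii: r_b1 = 47.450640, r_b2 = 34.236538
tip radii: r_a1 = 50.911250, r_a2 = 37.478750
inv(α') = inv(16.049°) + 2·(+0.229+0.483)·tan α/(79+57) = 0.01057534  ⇒  α' = 17.89894°
a' = a·cos α / cos α' = 85.0000·cos 16.049°/cos 17.89894° = 85.841919
action lengths: √(r_a1²−r_b1²) = 18.449720, √(r_a2²−r_b2²) = 15.248482
base pitch p_b = π·m·cos α = 3.773939
CR = (18.449720 + 15.248482 − 85.841919·sin 17.89894°)/3.773939 = 1.938460
contact ratio ≈ 1.9385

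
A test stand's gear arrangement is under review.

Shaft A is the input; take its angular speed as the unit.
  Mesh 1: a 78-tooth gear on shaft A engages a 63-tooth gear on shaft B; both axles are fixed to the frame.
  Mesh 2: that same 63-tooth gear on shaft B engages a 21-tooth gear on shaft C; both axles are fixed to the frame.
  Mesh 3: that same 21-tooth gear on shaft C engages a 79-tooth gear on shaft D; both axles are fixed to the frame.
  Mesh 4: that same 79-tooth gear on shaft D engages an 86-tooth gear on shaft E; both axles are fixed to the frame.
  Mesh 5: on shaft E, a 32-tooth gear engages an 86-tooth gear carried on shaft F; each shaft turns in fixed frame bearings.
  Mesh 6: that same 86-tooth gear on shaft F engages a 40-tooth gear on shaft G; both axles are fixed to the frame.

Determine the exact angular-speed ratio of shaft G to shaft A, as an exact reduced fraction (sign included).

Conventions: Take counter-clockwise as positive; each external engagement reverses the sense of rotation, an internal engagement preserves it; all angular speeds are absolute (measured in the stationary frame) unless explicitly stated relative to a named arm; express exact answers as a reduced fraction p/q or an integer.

156/215

class = fixed-axis compound train [6 meshes; 6 ratios multiply, 6 sense flips]
mesh 1 [78T→63T]: running ratio 26/21, sense −
mesh 2 [63T→21T]: running ratio 26/7, sense +
mesh 3 [21T→79T]: running ratio 78/79, sense −
mesh 4 [79T→86T]: running ratio 39/43, sense +
mesh 5 [32T→86T]: running ratio 624/1849, sense −
mesh 6 [86T→40T]: running ratio 156/215, sense +
ω_out/ω_in = 156/215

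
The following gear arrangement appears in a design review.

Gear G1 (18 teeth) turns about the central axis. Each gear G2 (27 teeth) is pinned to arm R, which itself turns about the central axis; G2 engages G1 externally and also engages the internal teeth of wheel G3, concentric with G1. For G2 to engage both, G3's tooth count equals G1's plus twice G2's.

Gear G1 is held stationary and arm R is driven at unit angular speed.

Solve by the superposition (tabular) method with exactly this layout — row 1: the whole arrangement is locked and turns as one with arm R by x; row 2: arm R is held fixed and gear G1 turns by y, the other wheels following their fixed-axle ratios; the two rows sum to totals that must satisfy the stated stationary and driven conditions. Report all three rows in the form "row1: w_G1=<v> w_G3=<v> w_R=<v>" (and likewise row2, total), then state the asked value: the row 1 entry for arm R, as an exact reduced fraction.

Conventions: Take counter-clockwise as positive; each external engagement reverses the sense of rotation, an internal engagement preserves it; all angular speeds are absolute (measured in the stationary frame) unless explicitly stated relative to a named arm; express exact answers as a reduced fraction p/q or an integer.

row1: w_G1=1 w_G3=1 w_R=1
row2: w_G1=-1 w_G3=1/4 w_R=0
total: w_G1=0 w_G3=5/4 w_R=1
asked value: 1

class = planetary set [G3 = 18+2·27 = 72; Willis about the carrier]
row 1: whole set turns with the arm by x
superposition row 2 [arm held]: sun y, ring −(18/72)·y, arm 0
boundary: total ω_sun = x + y = 0 and total ω_arm = x = 1  ⇒  y = -1, x = 1
row 2 ring = −(18/72)·(-1) = 1/4
totals (row 1 + row 2): sun 1 + (-1) = 0, ring 1 + 1/4 = 5/4, arm 1 + 0 = 1
asked cell (row1, arm) = 1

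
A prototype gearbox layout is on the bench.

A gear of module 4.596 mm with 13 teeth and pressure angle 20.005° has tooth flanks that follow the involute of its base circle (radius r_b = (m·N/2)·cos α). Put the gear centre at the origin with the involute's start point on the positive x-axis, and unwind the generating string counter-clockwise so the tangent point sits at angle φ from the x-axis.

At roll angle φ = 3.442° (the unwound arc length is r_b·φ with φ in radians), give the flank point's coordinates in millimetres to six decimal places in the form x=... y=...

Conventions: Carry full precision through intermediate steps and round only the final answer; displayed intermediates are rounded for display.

x=28.122094 y=0.002028

topology: single-mesh involute geometry — m = 4.596, N = 13
pitch radius r_p = m·N/2 = 4.596·13/2 = 29.874000
base radius r_b = r_p·cos α = 29.874000·cos 20.005° = 28.071486
roll angle φ = 3.442° = 0.06007423 rad
x = r_b·(cos φ + φ·sin φ) = 28.122094
y = r_b·(sin φ − φ·cos φ) = 0.002028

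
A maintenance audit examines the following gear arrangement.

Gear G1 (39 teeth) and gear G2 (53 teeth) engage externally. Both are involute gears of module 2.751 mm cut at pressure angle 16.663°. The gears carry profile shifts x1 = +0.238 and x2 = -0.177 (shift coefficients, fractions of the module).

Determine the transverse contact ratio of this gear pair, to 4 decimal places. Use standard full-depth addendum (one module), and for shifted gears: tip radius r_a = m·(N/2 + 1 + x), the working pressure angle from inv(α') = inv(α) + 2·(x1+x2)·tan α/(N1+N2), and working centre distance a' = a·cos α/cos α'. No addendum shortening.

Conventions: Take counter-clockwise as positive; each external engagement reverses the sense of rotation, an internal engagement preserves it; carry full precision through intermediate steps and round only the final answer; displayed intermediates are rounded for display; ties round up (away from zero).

1.8959

topology: single-mesh involute geometry — m = 2.751, 39T/53T pair
base radii: r_b1 = 51.391853, r_b2 = 69.840210
tip radii: r_a1 = 57.050238, r_a2 = 75.165573
inv(α') = inv(16.663°) + 2·(+0.238-0.177)·tan α/(39+53) = 0.00888332  ⇒  α' = 16.91286°
a' = a·cos α / cos α' = 126.5460·cos 16.663°/cos 16.91286° = 126.712594
action lengths: √(r_a1²−r_b1²) = 24.771094, √(r_a2²−r_b2²) = 27.788638
base pitch p_b = π·m·cos α = 8.279603
CR = (24.771094 + 27.788638 − 126.712594·sin 16.91286°)/8.279603 = 1.895852
contact ratio ≈ 1.8959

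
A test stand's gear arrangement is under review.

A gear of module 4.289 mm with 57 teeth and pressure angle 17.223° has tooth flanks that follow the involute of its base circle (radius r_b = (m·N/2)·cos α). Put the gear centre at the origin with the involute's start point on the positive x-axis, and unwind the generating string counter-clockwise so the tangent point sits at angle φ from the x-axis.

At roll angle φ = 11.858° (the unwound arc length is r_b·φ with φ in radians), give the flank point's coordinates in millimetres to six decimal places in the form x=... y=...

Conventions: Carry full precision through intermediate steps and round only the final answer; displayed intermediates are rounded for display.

x=119.229138 y=0.343527

recognized (one wheel, involute flank): single-mesh tooth geometry, m = 4.289, N = 57
pitch radius r_p = m·N/2 = 4.289·57/2 = 122.236500
base radius r_b = r_p·cos α = 122.236500·cos 17.223° = 116.755364
roll angle φ = 11.858° = 0.20696114 rad
x = r_b·(cos φ + φ·sin φ) = 119.229138
y = r_b·(sin φ − φ·cos φ) = 0.343527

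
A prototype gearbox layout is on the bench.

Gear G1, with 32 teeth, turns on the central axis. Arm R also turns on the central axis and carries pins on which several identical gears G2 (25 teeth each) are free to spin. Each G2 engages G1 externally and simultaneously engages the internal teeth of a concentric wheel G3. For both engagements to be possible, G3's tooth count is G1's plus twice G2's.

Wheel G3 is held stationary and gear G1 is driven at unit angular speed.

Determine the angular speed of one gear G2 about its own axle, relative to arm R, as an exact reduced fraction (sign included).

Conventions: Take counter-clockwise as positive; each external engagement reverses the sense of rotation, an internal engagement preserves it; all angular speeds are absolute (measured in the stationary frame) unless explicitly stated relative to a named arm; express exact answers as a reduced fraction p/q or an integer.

-1312/1425

planetary set (32T centre, 25T on arm, 82T internal) — Willis relation
ring teeth: 32 + 2·25 = 82
32(ω_sun−ω_arm) = −82(ω_ring−ω_arm),  ω_ring = 0, ω_sun = 1
32(1−ω_arm) = −82(0−ω_arm)  ⇒  114·ω_arm = 32  ⇒  ω_arm = 16/57
sun–planet mesh: 32·(1−16/57) = −25·(ω_p−ω_arm)  ⇒  ω_p−ω_arm = -1312/1425
exact speed ratio = -1312/1425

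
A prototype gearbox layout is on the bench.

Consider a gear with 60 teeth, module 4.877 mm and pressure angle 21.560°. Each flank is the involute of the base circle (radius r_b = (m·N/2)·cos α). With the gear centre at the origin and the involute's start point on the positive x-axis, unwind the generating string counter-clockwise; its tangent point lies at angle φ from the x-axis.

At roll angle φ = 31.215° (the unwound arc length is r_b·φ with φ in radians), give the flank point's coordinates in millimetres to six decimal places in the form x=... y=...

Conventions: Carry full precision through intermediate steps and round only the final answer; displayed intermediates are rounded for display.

class = single-mesh tooth geometry [base-circle involute, m = 4.877, 60T]
pitch radius r_p = m·N/2 = 4.877·60/2 = 146.310000
base radius r_b = r_p·cos α = 146.310000·cos 21.560° = 136.073166
roll angle φ = 31.215° = 0.54480453 rad
x = r_b·(cos φ + φ·sin φ) = 154.793304
y = r_b·(sin φ − φ·cos φ) = 7.119145

x=154.793304 y=7.119145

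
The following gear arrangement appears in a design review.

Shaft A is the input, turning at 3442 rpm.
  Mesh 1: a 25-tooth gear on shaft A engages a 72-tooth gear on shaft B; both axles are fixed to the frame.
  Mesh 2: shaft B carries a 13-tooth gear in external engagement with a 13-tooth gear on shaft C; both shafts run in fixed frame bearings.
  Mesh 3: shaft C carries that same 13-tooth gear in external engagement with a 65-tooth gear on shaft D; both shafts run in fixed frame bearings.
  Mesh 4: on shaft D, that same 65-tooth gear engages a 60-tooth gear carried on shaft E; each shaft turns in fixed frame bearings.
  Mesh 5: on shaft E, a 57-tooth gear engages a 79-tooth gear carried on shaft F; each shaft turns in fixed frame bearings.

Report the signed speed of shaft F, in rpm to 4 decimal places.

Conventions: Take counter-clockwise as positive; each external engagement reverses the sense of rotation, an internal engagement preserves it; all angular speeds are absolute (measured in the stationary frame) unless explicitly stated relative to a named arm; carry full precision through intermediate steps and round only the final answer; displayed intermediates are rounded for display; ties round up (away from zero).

topology: fixed-axis compound train — 5 meshes, A→F
mesh 1 [25T→72T]: ω = 3442.0000×25/72 = 1195.1389 rpm, sense flips to −
mesh 2 [13T→13T]: ω = 1195.1389×13/13 = 1195.1389 rpm, sense flips to +
mesh 3 [13T→65T]: ω = 1195.1389×13/65 = 239.0278 rpm, sense flips to −
mesh 4 [65T→60T]: ω = 239.0278×65/60 = 258.9468 rpm, sense flips to +
mesh 5 [57T→79T]: ω = 258.9468×57/79 = 186.8350 rpm, sense flips to −
signed output speed = -186.8350 rpm

-186.8350 rpm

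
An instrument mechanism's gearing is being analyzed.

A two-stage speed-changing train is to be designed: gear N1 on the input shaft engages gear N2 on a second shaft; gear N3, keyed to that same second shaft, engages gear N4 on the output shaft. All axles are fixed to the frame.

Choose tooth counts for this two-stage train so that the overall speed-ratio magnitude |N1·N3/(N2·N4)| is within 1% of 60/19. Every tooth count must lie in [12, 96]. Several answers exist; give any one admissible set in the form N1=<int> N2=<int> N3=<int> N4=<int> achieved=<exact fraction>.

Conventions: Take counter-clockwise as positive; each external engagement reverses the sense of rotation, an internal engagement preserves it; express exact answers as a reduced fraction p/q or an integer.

N1=12 N2=19 N3=60 N4=12 achieved=60/19

topology: fixed-axis compound train — 2 stages, target 60/19
target = 60/19 in lowest terms: an exact hit needs N1·N3 = k·60 and N2·N4 = k·19 for one integer k, every count in [12, 96]; additionally prefer no 1:1 stage (N1 ≠ N2, N3 ≠ N4)
k = 1…11: no 1:1-free in-range split of k·60 and k·19 into factor pairs; take k = 12
k = 12: N1·N3 = 720 = 12·60, N2·N4 = 228 = 19·12
achieved = 12·60/(19·12) = 60/19; |achieved − target| = 0 ≤ 3/95 ✓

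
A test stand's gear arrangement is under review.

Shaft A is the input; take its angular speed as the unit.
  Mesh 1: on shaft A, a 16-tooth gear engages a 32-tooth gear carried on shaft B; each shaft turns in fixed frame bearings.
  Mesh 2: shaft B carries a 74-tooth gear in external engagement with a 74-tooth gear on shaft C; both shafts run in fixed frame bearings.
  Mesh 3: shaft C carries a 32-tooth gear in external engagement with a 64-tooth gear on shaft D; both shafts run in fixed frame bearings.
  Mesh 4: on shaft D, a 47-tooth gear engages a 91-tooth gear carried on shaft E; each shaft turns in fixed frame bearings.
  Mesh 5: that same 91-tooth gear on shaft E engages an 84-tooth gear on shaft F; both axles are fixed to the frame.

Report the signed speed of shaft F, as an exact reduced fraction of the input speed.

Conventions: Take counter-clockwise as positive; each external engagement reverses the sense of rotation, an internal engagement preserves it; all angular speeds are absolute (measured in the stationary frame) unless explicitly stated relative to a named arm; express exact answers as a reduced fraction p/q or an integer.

5-mesh fixed-axis compound train (all bearings frame-fixed)
mesh 1 [16T→32T]: |ω|/ω_in = 1×16/32 = 1/2, sense flips to −
mesh 2 [74T→74T]: |ω|/ω_in = (1/2)×74/74 = 1/2, sense flips to +
mesh 3 [32T→64T]: |ω|/ω_in = (1/2)×32/64 = 1/4, sense flips to −
mesh 4 [47T→91T]: |ω|/ω_in = (1/4)×47/91 = 47/364, sense flips to +
mesh 5 [91T→84T]: |ω|/ω_in = (47/364)×91/84 = 47/336, sense flips to −
signed output speed (× input speed) = -47/336

-47/336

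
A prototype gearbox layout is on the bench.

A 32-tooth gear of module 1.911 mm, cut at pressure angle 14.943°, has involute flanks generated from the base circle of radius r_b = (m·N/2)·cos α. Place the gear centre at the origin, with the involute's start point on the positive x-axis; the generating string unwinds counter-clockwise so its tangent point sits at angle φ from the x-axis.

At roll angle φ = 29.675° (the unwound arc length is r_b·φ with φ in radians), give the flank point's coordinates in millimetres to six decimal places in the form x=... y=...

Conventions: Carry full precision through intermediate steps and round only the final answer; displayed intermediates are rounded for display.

single-mesh involute tooth geometry (32T wheel at module 1.911)
pitch radius r_p = m·N/2 = 1.911·32/2 = 30.576000
base radius r_b = r_p·cos α = 30.576000·cos 14.943° = 29.542006
roll angle φ = 29.675° = 0.51792646 rad
x = r_b·(cos φ + φ·sin φ) = 33.242510
y = r_b·(sin φ − φ·cos φ) = 1.331767

x=33.242510 y=1.331767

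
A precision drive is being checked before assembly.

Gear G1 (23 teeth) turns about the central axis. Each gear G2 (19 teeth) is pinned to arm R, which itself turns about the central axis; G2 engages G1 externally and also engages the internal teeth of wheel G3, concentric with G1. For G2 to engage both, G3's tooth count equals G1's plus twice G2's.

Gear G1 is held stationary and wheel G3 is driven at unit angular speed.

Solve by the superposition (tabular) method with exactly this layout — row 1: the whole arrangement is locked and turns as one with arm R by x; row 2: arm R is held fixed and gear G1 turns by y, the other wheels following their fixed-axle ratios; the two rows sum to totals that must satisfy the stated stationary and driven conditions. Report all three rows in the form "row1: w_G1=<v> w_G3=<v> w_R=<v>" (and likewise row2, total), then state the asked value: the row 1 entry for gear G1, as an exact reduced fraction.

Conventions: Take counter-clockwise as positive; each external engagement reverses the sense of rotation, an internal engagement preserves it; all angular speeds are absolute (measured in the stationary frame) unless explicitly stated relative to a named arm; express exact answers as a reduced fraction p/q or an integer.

topology: planetary set — G1 23T / G2 19T / G3 61T, arm = carrier (Willis)
row 1 (train locked, turned with arm): all members turn x
row 2 — arm fixed, fixed-axis ratios: sun y, ring −(23/61)·y, arm 0
boundary: total ω_sun = x + y = 0 and total ω_ring = x − (23/61)·y = 1  ⇒  y = -61/84, x = 61/84
row 2 ring = −(23/61)·(-61/84) = 23/84
totals (row 1 + row 2): sun 61/84 + (-61/84) = 0, ring 61/84 + 23/84 = 1, arm 61/84 + 0 = 61/84
asked cell (row1, sun) = 61/84

row1: w_G1=61/84 w_G3=61/84 w_R=61/84
row2: w_G1=-61/84 w_G3=23/84 w_R=0
total: w_G1=0 w_G3=1 w_R=61/84
asked value: 61/84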